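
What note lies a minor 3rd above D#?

A third above D lands on the letter F.
A minor third spans 3 semitones, so D# moves to pitch class 6. On the letter F that is F#.

F#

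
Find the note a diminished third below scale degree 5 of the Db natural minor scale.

Scale degree 5 of Db natural minor is Ab.
A diminished third (2 semitones) below Ab lands on the letter F, giving F#.

F#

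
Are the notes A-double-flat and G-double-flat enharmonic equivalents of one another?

Two spellings are enharmonically equivalent only if they share a pitch class.
Here Abb → 7, Gbb → 5; 5 ≠ 7, so they are not.

No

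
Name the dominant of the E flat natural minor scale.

Bb

The Eb natural minor scale runs Eb F Gb Ab Bb Cb Db.
Degree 5 is Bb.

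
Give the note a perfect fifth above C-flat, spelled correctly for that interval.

C up a perfect fifth is G, so the target letter is G.
From Cb, a perfect fifth is 7 semitones up: Gb.

Gb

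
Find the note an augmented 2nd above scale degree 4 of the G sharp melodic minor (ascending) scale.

Scale degree 4 of G# melodic minor (ascending) is C#.
An augmented second (3 semitones) above C# lands on the letter D, giving D##.

D##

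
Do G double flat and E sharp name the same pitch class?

Gbb is pitch class 5; E# is pitch class 5.
All spellings map to pitch class 5, so they are enharmonically equivalent.

Yes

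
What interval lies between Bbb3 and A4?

The letter names run B→A, a span of 6 letter steps, so the interval is some kind of seventh.
Bbb to A is 12 semitones. A major seventh is 11, so 12 makes it augmented.

augmented seventh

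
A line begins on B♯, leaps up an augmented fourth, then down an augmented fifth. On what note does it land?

A#

An augmented fourth up from B# is E## (letter E, 6 semitones up).
An augmented fifth down from E## is A# (letter A, 8 semitones down).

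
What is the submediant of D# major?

The D# major scale runs D# E# F## G# A# B# C##.
Degree 6 is B#.

B#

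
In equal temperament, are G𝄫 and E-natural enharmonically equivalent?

Two spellings are enharmonically equivalent only if they share a pitch class.
Here Gbb → 5, E → 4; 4 ≠ 5, so they are not.

No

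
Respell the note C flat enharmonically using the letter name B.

B

Plain B sits at the same pitch as Cb, so on the letter B the same pitch needs a natural: B.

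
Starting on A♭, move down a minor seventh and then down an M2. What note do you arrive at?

A minor seventh down from Ab is Bb (letter B, 10 semitones down).
A major second down from Bb is Ab (letter A, 2 semitones down).

Ab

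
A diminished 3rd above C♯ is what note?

Eb

C up a major third is E, so the target letter is E.
From C#, a diminished third is 2 semitones up: Eb.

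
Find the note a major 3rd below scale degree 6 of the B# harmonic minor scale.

Scale degree 6 of B# harmonic minor is G#.
A major third (4 semitones) below G# lands on the letter E, giving E.

E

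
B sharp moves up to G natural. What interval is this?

diminished sixth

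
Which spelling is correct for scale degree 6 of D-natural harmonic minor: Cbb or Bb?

Each scale degree takes a distinct letter name. Degree 6 of a scale on D must use the letter B.
Bb and Cbb are enharmonically the same pitch, but only Bb uses the letter B, so it is the correct spelling here.

Bb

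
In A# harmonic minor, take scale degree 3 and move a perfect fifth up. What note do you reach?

G#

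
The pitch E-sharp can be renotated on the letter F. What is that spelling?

F

E# is pitch class 5. The letter F alone is pitch class 5.
Pitch class 5 on F needs no accidental: F.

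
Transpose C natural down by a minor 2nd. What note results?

C down a major second is Bb, so the target letter is B.
From C, a minor second is 1 semitone down: B.

B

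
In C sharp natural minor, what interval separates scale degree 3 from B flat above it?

diminished fifth

Scale degree 3 of C# natural minor is E.
E up to Bb: letters E→B make it a fifth; 6 semitones makes it diminished.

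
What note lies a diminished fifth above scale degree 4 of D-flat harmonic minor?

Scale degree 4 of Db harmonic minor is Gb.
A diminished fifth (6 semitones) above Gb lands on the letter D, giving Dbb.

Dbb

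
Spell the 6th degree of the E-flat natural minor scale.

Degree 6 takes the letter 5 steps above E, which is C.
In natural minor, degree 6 sits 8 semitones above the tonic. Eb + 8 semitones is pitch class 11, spelled on C as Cb.

Cb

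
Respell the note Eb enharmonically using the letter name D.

Plain D sits 1 semitone below Eb, so on the letter D the same pitch needs a sharp: D#.

D#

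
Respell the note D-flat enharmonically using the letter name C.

C#

Db is pitch class 1. The letter C alone is pitch class 0.
To reach pitch class 1 from C requires an offset of +1 semitone, i.e. sharp: C#.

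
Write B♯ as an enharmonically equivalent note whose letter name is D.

Dbb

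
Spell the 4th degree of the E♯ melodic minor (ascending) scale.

A#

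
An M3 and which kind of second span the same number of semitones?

A major third spans 4 semitones.
A second spanning 4 semitones is doubly augmented (the major second is 2).

doubly augmented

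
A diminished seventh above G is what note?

Fb

G up a major seventh is F#, so the target letter is F.
From G, a diminished seventh is 9 semitones up: Fb.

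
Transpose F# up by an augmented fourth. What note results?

B#

A fourth above F lands on the letter B.
An augmented fourth spans 6 semitones, so F# moves to pitch class 0. On the letter B that is B#.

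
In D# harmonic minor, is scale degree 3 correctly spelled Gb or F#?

Each scale degree takes a distinct letter name. Degree 3 of a scale on D must use the letter F.
F# and Gb are enharmonically the same pitch, but only F# uses the letter F, so it is the correct spelling here.

F#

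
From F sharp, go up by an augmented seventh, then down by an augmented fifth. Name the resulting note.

A#

An augmented seventh up from F# is E## (letter E, 12 semitones up).
An augmented fifth down from E## is A# (letter A, 8 semitones down).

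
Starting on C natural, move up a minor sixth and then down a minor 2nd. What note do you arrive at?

G

A minor sixth up from C is Ab (letter A, 8 semitones up).
A minor second down from Ab is G (letter G, 1 semitone down).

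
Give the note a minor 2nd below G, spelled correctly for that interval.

F#

A second below G lands on the letter F.
A minor second spans 1 semitone, so G moves to pitch class 6. On the letter F that is F#.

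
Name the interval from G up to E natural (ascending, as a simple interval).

The letter names run G→E, a span of 5 letter steps, so the interval is some kind of sixth.
G to E is 9 semitones. A major sixth is 9, so 9 makes it major.

major sixth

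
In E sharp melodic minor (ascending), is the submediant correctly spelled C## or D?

C##

Each scale degree takes a distinct letter name. Degree 6 of a scale on E must use the letter C.
C## and D are enharmonically the same pitch, but only C## uses the letter C, so it is the correct spelling here.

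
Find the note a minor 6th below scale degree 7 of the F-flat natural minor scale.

Scale degree 7 of Fb natural minor is Ebb.
A minor sixth (8 semitones) below Ebb lands on the letter G, giving Gb.

Gb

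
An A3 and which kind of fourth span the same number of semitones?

perfect

An augmented third spans 5 semitones.
A fourth spanning 5 semitones is perfect (the perfect fourth is 5).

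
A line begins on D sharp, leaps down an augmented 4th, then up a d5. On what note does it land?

Eb

An augmented fourth down from D# is A (letter A, 6 semitones down).
A diminished fifth up from A is Eb (letter E, 6 semitones up).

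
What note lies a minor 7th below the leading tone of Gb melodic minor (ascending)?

G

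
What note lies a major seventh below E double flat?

Fbb

A seventh below E lands on the letter F.
A major seventh spans 11 semitones, so Ebb moves to pitch class 3. On the letter F that is Fbb.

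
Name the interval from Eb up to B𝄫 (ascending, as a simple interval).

diminished fifth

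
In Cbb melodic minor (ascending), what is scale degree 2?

Degree 2 takes the letter 1 step above C, which is D.
In melodic minor (ascending), degree 2 sits 2 semitones above the tonic. Cbb + 2 semitones is pitch class 0, spelled on D as Dbb.

Dbb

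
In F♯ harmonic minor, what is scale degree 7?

Degree 7 takes the letter 6 steps above F, which is E.
In harmonic minor, degree 7 sits 11 semitones above the tonic. F# + 11 semitones is pitch class 5, spelled on E as E#.

E#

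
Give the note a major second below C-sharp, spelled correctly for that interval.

C down a major second is Bb, so the target letter is B.
From C#, a major second is 2 semitones down: B.

B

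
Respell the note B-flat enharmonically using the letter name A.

A#

Bb is pitch class 10. The letter A alone is pitch class 9.
To reach pitch class 10 from A requires an offset of +1 semitone, i.e. sharp: A#.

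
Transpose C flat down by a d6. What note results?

A sixth below C lands on the letter E.
A diminished sixth spans 7 semitones, so Cb moves to pitch class 4. On the letter E that is E.

E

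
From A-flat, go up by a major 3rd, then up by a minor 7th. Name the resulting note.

A major third up from Ab is C (letter C, 4 semitones up).
A minor seventh up from C is Bb (letter B, 10 semitones up).

Bb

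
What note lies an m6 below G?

B

G down a major sixth is Bb, so the target letter is B.
From G, a minor sixth is 8 semitones down: B.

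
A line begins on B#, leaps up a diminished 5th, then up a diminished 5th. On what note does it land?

A diminished fifth up from B# is F# (letter F, 6 semitones up).
A diminished fifth up from F# is C (letter C, 6 semitones up).

C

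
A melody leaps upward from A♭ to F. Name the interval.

The letter names run A→F, a span of 5 letter steps, so the interval is some kind of sixth.
Ab to F is 9 semitones. A major sixth is 9, so 9 makes it major.

major sixth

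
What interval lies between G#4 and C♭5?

The letter names run G→C, a span of 3 letter steps, so the interval is some kind of fourth.
G# to Cb is 3 semitones. A perfect fourth is 5, so 3 makes it doubly diminished.

doubly diminished fourth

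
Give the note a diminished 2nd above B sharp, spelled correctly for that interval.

C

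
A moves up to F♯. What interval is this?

major sixth

Counting letters A–B–C–D–E–F gives a sixth.
A→F# = 9 semitones, exactly the major sixth.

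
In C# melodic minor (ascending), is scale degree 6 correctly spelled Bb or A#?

Each scale degree takes a distinct letter name. Degree 6 of a scale on C must use the letter A.
A# and Bb are enharmonically the same pitch, but only A# uses the letter A, so it is the correct spelling here.

A#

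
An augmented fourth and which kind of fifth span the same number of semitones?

An augmented fourth spans 6 semitones.
A fifth spanning 6 semitones is diminished (the perfect fifth is 7).

diminished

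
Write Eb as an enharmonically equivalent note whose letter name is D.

Eb is pitch class 3. The letter D alone is pitch class 2.
To reach pitch class 3 from D requires an offset of +1 semitone, i.e. sharp: D#.

D#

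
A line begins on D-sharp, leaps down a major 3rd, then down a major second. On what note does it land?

A major third down from D# is B (letter B, 4 semitones down).
A major second down from B is A (letter A, 2 semitones down).

A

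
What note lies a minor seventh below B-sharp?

C##

A seventh below B lands on the letter C.
A minor seventh spans 10 semitones, so B# moves to pitch class 2. On the letter C that is C##.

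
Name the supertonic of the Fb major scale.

Gb

Degree 2 takes the letter 1 step above F, which is G.
In major, degree 2 sits 2 semitones above the tonic. Fb + 2 semitones is pitch class 6, spelled on G as Gb.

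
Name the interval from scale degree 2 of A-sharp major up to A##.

Scale degree 2 of A# major is B#.
B# up to A##: letters B→A make it a seventh; 11 semitones makes it major.

major seventh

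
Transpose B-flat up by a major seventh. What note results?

A

B up a major seventh is A#, so the target letter is A.
From Bb, a major seventh is 11 semitones up: A.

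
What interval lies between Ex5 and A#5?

The letter names run E→A, a span of 3 letter steps, so the interval is some kind of fourth.
E## to A# is 4 semitones. A perfect fourth is 5, so 4 makes it diminished.

diminished fourth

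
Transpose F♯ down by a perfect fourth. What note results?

C#

A fourth below F lands on the letter C.
A perfect fourth spans 5 semitones, so F# moves to pitch class 1. On the letter C that is C#.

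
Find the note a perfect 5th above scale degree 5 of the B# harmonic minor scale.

C##

Scale degree 5 of B# harmonic minor is F##.
A perfect fifth (7 semitones) above F## lands on the letter C, giving C##.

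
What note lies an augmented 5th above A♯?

A up a perfect fifth is E, so the target letter is E.
From A#, an augmented fifth is 8 semitones up: E##.

E##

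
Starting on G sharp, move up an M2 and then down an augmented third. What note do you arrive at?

F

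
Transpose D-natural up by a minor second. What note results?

Eb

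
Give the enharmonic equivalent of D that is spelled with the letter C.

C##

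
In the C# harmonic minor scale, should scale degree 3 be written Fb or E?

Each scale degree takes a distinct letter name. Degree 3 of a scale on C must use the letter E.
E and Fb are enharmonically the same pitch, but only E uses the letter E, so it is the correct spelling here.

E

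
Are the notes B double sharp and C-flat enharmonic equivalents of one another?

Two spellings are enharmonically equivalent only if they share a pitch class.
Here B## → 1, Cb → 11; 1 ≠ 11, so they are not.

No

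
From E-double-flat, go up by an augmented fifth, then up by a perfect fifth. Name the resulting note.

F

An augmented fifth up from Ebb is Bb (letter B, 8 semitones up).
A perfect fifth up from Bb is F (letter F, 7 semitones up).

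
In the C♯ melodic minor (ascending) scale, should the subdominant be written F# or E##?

Each scale degree takes a distinct letter name. Degree 4 of a scale on C must use the letter F.
F# and E## are enharmonically the same pitch, but only F# uses the letter F, so it is the correct spelling here.

F#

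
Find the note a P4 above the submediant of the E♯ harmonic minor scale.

The submediant of E# harmonic minor is C#.
A perfect fourth (5 semitones) above C# lands on the letter F, giving F#.

F#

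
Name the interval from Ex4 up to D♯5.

diminished seventh

The letter names run E→D, a span of 6 letter steps, so the interval is some kind of seventh.
E## to D# is 9 semitones. A major seventh is 11, so 9 makes it diminished.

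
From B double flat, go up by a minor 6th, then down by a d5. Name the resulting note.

A minor sixth up from Bbb is Gbb (letter G, 8 semitones up).
A diminished fifth down from Gbb is Cb (letter C, 6 semitones down).

Cb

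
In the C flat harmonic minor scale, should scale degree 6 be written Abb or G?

Abb

Each scale degree takes a distinct letter name. Degree 6 of a scale on C must use the letter A.
Abb and G are enharmonically the same pitch, but only Abb uses the letter A, so it is the correct spelling here.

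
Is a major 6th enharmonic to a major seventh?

No

A major sixth spans 9 semitones; a major seventh spans 11.
The spans differ, so they are not enharmonic equivalents.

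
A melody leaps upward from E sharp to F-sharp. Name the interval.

minor second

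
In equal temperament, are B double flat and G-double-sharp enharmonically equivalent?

Yes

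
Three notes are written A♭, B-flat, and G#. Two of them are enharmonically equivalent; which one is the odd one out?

Bb

In 12-tone equal temperament, enharmonic equivalents share a pitch class. Ab is pitch class 8; Bb is pitch class 10; G# is pitch class 8.
Ab and G# share pitch class 8, while Bb is pitch class 10.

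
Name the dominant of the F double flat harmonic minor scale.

Degree 5 takes the letter 4 steps above F, which is C.
In harmonic minor, degree 5 sits 7 semitones above the tonic. Fbb + 7 semitones is pitch class 10, spelled on C as Cbb.

Cbb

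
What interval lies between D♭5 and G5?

augmented fourth

Counting letters D–E–F–G gives a fourth.
Db→G = 6 semitones, 1 wider than the perfect fourth (5), so augmented.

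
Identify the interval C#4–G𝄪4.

The letter names run C→G, a span of 4 letter steps, so the interval is some kind of fifth.
C# to G## is 8 semitones. A perfect fifth is 7, so 8 makes it augmented.

augmented fifth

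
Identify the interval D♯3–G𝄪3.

Counting letters D–E–F–G gives a fourth.
D#→G## = 6 semitones, 1 wider than the perfect fourth (5), so augmented.

augmented fourth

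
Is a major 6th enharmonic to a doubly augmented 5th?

A major sixth spans 9 semitones; a doubly augmented fifth spans 9.
They are enharmonically equivalent.

Yes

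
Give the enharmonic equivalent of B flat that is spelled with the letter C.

Cbb

Plain C sits 2 semitones above Bb, so on the letter C the same pitch needs a double flat: Cbb.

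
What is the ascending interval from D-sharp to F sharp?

Counting letters D–E–F gives a third.
D#→F# = 3 semitones, 1 narrower than the major third (4), so minor.

minor third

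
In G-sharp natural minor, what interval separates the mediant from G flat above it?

The mediant of G# natural minor is B.
B up to Gb: letters B→G make it a sixth; 7 semitones makes it diminished.

diminished sixth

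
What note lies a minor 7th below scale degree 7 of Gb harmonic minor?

Scale degree 7 of Gb harmonic minor is F.
A minor seventh (10 semitones) below F lands on the letter G, giving G.

G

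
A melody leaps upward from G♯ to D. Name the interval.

diminished fifth

The letter names run G→D, a span of 4 letter steps, so the interval is some kind of fifth.
G# to D is 6 semitones. A perfect fifth is 7, so 6 makes it diminished.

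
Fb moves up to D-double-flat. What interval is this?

The letter names run F→D, a span of 5 letter steps, so the interval is some kind of sixth.
Fb to Dbb is 8 semitones. A major sixth is 9, so 8 makes it minor.

minor sixth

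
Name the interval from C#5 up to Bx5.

Counting letters C–D–E–F–G–A–B gives a seventh.
C#→B## = 12 semitones, 1 wider than the major seventh (11), so augmented.

augmented seventh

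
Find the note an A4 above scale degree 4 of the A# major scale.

Scale degree 4 of A# major is D#.
An augmented fourth (6 semitones) above D# lands on the letter G, giving G##.

G##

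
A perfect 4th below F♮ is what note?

C

A fourth below F lands on the letter C.
A perfect fourth spans 5 semitones, so F moves to pitch class 0. On the letter C that is C.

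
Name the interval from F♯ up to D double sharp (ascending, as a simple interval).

augmented sixth

The letter names run F→D, a span of 5 letter steps, so the interval is some kind of sixth.
F# to D## is 10 semitones. A major sixth is 9, so 10 makes it augmented.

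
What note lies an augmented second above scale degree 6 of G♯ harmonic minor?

F##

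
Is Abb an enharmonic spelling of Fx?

Yes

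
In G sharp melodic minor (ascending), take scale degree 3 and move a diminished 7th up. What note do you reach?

Scale degree 3 of G# melodic minor (ascending) is B.
A diminished seventh (9 semitones) above B lands on the letter A, giving Ab.

Ab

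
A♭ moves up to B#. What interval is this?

Counting letters A–B gives a second.
Ab→B# = 4 semitones, 2 wider than the major second (2), so doubly augmented.

doubly augmented second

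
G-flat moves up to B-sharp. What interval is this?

The letter names run G→B, a span of 2 letter steps, so the interval is some kind of third.
Gb to B# is 6 semitones. A major third is 4, so 6 makes it doubly augmented.

doubly augmented third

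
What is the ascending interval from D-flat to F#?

The letter names run D→F, a span of 2 letter steps, so the interval is some kind of third.
Db to F# is 5 semitones. A major third is 4, so 5 makes it augmented.

augmented third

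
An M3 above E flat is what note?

G

E up a major third is G#, so the target letter is G.
From Eb, a major third is 4 semitones up: G.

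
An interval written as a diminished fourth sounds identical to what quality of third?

major

A diminished fourth spans 4 semitones.
A third spanning 4 semitones is major (the major third is 4).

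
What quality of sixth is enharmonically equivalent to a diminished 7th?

major

A diminished seventh spans 9 semitones.
A sixth spanning 9 semitones is major (the major sixth is 9).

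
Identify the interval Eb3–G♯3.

The letter names run E→G, a span of 2 letter steps, so the interval is some kind of third.
Eb to G# is 5 semitones. A major third is 4, so 5 makes it augmented.

augmented third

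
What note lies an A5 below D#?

G

A fifth below D lands on the letter G.
An augmented fifth spans 8 semitones, so D# moves to pitch class 7. On the letter G that is G.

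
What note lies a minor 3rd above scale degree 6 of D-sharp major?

Scale degree 6 of D# major is B#.
A minor third (3 semitones) above B# lands on the letter D, giving D#.

D#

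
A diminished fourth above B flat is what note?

A fourth above B lands on the letter E.
A diminished fourth spans 4 semitones, so Bb moves to pitch class 2. On the letter E that is Ebb.

Ebb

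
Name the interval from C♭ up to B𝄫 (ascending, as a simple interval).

minor seventh

Counting letters C–D–E–F–G–A–B gives a seventh.
Cb→Bbb = 10 semitones, 1 narrower than the major seventh (11), so minor.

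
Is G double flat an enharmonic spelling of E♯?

Yes

Gbb is pitch class 5; E# is pitch class 5.
All spellings map to pitch class 5, so they are enharmonically equivalent.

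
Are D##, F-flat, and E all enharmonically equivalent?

Yes

D## = pitch class 4 and Fb = pitch class 4 and E = pitch class 4 — the same pitch class, so they are enharmonic equivalents.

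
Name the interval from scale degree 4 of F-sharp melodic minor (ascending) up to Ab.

Scale degree 4 of F# melodic minor (ascending) is B.
B up to Ab: letters B→A make it a seventh; 9 semitones makes it diminished.

diminished seventh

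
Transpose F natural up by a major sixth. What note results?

F up a major sixth is D, so the target letter is D.
From F, a major sixth is 9 semitones up: D.

D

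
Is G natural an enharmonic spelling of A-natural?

G is pitch class 7; A is pitch class 9.
The pitch classes differ (7 vs. 9), so they are not enharmonic equivalents.

No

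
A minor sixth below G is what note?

B

A sixth below G lands on the letter B.
A minor sixth spans 8 semitones, so G moves to pitch class 11. On the letter B that is B.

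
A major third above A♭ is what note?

A third above A lands on the letter C.
A major third spans 4 semitones, so Ab moves to pitch class 0. On the letter C that is C.

C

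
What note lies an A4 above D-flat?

A fourth above D lands on the letter G.
An augmented fourth spans 6 semitones, so Db moves to pitch class 7. On the letter G that is G.

G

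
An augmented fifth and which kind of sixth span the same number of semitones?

minor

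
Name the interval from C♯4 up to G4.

diminished fifth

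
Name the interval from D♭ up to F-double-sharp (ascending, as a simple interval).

Counting letters D–E–F gives a third.
Db→F## = 6 semitones, 2 wider than the major third (4), so doubly augmented.

doubly augmented third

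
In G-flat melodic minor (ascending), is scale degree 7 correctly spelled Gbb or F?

Each scale degree takes a distinct letter name. Degree 7 of a scale on G must use the letter F.
F and Gbb are enharmonically the same pitch, but only F uses the letter F, so it is the correct spelling here.

F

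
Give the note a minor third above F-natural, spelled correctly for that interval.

Ab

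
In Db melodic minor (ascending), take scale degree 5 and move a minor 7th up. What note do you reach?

Scale degree 5 of Db melodic minor (ascending) is Ab.
A minor seventh (10 semitones) above Ab lands on the letter G, giving Gb.

Gb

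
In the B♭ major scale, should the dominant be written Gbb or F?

F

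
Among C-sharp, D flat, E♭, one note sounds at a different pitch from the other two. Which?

Eb

In 12-tone equal temperament, enharmonic equivalents share a pitch class. C# is pitch class 1; Db is pitch class 1; Eb is pitch class 3.
C# and Db share pitch class 1, while Eb is pitch class 3.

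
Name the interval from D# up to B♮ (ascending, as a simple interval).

minor sixth

Counting letters D–E–F–G–A–B gives a sixth.
D#→B = 8 semitones, 1 narrower than the major sixth (9), so minor.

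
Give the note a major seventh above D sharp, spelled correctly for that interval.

C##

D up a major seventh is C#, so the target letter is C.
From D#, a major seventh is 11 semitones up: C##.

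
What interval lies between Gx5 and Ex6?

Counting letters G–A–B–C–D–E gives a sixth.
G##→E## = 9 semitones, exactly the major sixth.

major sixth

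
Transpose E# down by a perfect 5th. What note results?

A#

A fifth below E lands on the letter A.
A perfect fifth spans 7 semitones, so E# moves to pitch class 10. On the letter A that is A#.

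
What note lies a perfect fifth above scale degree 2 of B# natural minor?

G##

Scale degree 2 of B# natural minor is C##.
A perfect fifth (7 semitones) above C## lands on the letter G, giving G##.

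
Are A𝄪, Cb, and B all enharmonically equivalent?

Yes

A## is pitch class 11; Cb is pitch class 11; B is pitch class 11.
All spellings map to pitch class 11, so they are enharmonically equivalent.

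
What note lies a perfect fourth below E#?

A fourth below E lands on the letter B.
A perfect fourth spans 5 semitones, so E# moves to pitch class 0. On the letter B that is B#.

B#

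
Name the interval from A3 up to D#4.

The letter names run A→D, a span of 3 letter steps, so the interval is some kind of fourth.
A to D# is 6 semitones. A perfect fourth is 5, so 6 makes it augmented.

augmented fourth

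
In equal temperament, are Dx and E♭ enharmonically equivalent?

D## is pitch class 4; Eb is pitch class 3.
The pitch classes differ (4 vs. 3), so they are not enharmonic equivalents.

No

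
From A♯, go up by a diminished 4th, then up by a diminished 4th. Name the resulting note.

A diminished fourth up from A# is D (letter D, 4 semitones up).
A diminished fourth up from D is Gb (letter G, 4 semitones up).

Gb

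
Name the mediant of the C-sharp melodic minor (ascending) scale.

E

The C# melodic minor (ascending) scale runs C# D# E F# G# A# B#.
Degree 3 is E.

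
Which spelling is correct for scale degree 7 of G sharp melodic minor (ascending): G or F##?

Each scale degree takes a distinct letter name. Degree 7 of a scale on G must use the letter F.
F## and G are enharmonically the same pitch, but only F## uses the letter F, so it is the correct spelling here.

F##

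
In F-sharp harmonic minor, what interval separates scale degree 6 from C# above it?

major seventh

Scale degree 6 of F# harmonic minor is D.
D up to C#: letters D→C make it a seventh; 11 semitones makes it major.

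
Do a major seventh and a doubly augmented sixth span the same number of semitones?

A major seventh spans 11 semitones; a doubly augmented sixth spans 11.
They are enharmonically equivalent.

Yes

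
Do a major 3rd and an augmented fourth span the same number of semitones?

No

A major third spans 4 semitones; an augmented fourth spans 6.
The spans differ, so they are not enharmonic equivalents.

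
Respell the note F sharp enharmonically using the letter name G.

Plain G sits 1 semitone above F#, so on the letter G the same pitch needs a flat: Gb.

Gb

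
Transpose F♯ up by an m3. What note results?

A

A third above F lands on the letter A.
A minor third spans 3 semitones, so F# moves to pitch class 9. On the letter A that is A.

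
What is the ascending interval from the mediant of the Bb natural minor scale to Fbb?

The mediant of Bb natural minor is Db.
Db up to Fbb: letters D→F make it a third; 2 semitones makes it diminished.

diminished third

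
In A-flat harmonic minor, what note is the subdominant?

Db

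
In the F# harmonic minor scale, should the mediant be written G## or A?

Each scale degree takes a distinct letter name. Degree 3 of a scale on F must use the letter A.
A and G## are enharmonically the same pitch, but only A uses the letter A, so it is the correct spelling here.

A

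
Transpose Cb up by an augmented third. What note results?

E

A third above C lands on the letter E.
An augmented third spans 5 semitones, so Cb moves to pitch class 4. On the letter E that is E.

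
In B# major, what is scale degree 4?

E#

Degree 4 takes the letter 3 steps above B, which is E.
In major, degree 4 sits 5 semitones above the tonic. B# + 5 semitones is pitch class 5, spelled on E as E#.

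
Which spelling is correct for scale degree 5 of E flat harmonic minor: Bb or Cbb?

Each scale degree takes a distinct letter name. Degree 5 of a scale on E must use the letter B.
Bb and Cbb are enharmonically the same pitch, but only Bb uses the letter B, so it is the correct spelling here.

Bb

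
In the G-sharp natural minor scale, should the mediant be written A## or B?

B

Each scale degree takes a distinct letter name. Degree 3 of a scale on G must use the letter B.
B and A## are enharmonically the same pitch, but only B uses the letter B, so it is the correct spelling here.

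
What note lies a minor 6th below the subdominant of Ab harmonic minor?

F

The subdominant of Ab harmonic minor is Db.
A minor sixth (8 semitones) below Db lands on the letter F, giving F.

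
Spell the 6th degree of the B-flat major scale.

G

The Bb major scale runs Bb C D Eb F G A.
Degree 6 is G.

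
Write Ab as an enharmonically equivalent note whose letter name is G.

Ab is pitch class 8. The letter G alone is pitch class 7.
To reach pitch class 8 from G requires an offset of +1 semitone, i.e. sharp: G#.

G#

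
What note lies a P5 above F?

A fifth above F lands on the letter C.
A perfect fifth spans 7 semitones, so F moves to pitch class 0. On the letter C that is C.

C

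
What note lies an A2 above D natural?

D up a major second is E, so the target letter is E.
From D, an augmented second is 3 semitones up: E#.

E#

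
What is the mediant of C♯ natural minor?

The C# natural minor scale runs C# D# E F# G# A B.
Degree 3 is E.

E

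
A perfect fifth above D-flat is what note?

D up a perfect fifth is A, so the target letter is A.
From Db, a perfect fifth is 7 semitones up: Ab.

Ab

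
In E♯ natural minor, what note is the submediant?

The E# natural minor scale runs E# F## G# A# B# C# D#.
Degree 6 is C#.

C#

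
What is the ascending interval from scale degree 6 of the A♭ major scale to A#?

augmented third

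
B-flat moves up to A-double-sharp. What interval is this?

Counting letters B–C–D–E–F–G–A gives a seventh.
Bb→A## = 13 semitones, 2 wider than the major seventh (11), so doubly augmented.

doubly augmented seventh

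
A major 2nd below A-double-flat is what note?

Gbb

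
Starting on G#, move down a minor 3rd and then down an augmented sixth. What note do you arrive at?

A minor third down from G# is E# (letter E, 3 semitones down).
An augmented sixth down from E# is G (letter G, 10 semitones down).

G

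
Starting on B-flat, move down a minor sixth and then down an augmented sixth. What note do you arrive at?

A minor sixth down from Bb is D (letter D, 8 semitones down).
An augmented sixth down from D is Fb (letter F, 10 semitones down).

Fb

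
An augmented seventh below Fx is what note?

G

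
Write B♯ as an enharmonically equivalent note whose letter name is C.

C

B# is pitch class 0. The letter C alone is pitch class 0.
Pitch class 0 on C needs no accidental: C.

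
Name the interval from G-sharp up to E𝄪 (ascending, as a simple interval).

The letter names run G→E, a span of 5 letter steps, so the interval is some kind of sixth.
G# to E## is 10 semitones. A major sixth is 9, so 10 makes it augmented.

augmented sixth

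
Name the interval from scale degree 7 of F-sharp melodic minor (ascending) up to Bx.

augmented fifth

Scale degree 7 of F# melodic minor (ascending) is E#.
E# up to B##: letters E→B make it a fifth; 8 semitones makes it augmented.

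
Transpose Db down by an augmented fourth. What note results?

A fourth below D lands on the letter A.
An augmented fourth spans 6 semitones, so Db moves to pitch class 7. On the letter A that is Abb.

Abb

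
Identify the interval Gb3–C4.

augmented fourth

The letter names run G→C, a span of 3 letter steps, so the interval is some kind of fourth.
Gb to C is 6 semitones. A perfect fourth is 5, so 6 makes it augmented.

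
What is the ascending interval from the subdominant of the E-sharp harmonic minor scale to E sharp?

The subdominant of E# harmonic minor is A#.
A# up to E#: letters A→E make it a fifth; 7 semitones makes it perfect.

perfect fifth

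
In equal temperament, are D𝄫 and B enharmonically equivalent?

Two spellings are enharmonically equivalent only if they share a pitch class.
Here Dbb → 0, B → 11; 0 ≠ 11, so they are not.

No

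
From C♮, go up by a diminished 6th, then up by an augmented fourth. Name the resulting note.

Db

A diminished sixth up from C is Abb (letter A, 7 semitones up).
An augmented fourth up from Abb is Db (letter D, 6 semitones up).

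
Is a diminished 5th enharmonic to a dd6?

Yes

A diminished fifth spans 6 semitones; a doubly diminished sixth spans 6.
They are enharmonically equivalent.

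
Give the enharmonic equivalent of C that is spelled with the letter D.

Dbb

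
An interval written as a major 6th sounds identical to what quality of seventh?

A major sixth spans 9 semitones.
A seventh spanning 9 semitones is diminished (the major seventh is 11).

diminished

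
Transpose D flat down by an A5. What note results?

D down a perfect fifth is G, so the target letter is G.
From Db, an augmented fifth is 8 semitones down: Gbb.

Gbb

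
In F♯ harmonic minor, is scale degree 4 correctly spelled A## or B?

B

Each scale degree takes a distinct letter name. Degree 4 of a scale on F must use the letter B.
B and A## are enharmonically the same pitch, but only B uses the letter B, so it is the correct spelling here.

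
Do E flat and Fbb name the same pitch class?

Yes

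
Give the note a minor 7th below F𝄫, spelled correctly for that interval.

Gbb

A seventh below F lands on the letter G.
A minor seventh spans 10 semitones, so Fbb moves to pitch class 5. On the letter G that is Gbb.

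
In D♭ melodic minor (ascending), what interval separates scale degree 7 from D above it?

Scale degree 7 of Db melodic minor (ascending) is C.
C up to D: letters C→D make it a second; 2 semitones makes it major.

major second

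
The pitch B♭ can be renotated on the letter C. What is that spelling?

Plain C sits 2 semitones above Bb, so on the letter C the same pitch needs a double flat: Cbb.

Cbb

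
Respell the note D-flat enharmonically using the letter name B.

Plain B sits 2 semitones below Db, so on the letter B the same pitch needs a double sharp: B##.

B##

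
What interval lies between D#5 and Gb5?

The letter names run D→G, a span of 3 letter steps, so the interval is some kind of fourth.
D# to Gb is 3 semitones. A perfect fourth is 5, so 3 makes it doubly diminished.

doubly diminished fourth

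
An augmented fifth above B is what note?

F##

A fifth above B lands on the letter F.
An augmented fifth spans 8 semitones, so B moves to pitch class 7. On the letter F that is F##.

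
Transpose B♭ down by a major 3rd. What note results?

A third below B lands on the letter G.
A major third spans 4 semitones, so Bb moves to pitch class 6. On the letter G that is Gb.

Gb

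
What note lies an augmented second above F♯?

G##

A second above F lands on the letter G.
An augmented second spans 3 semitones, so F# moves to pitch class 9. On the letter G that is G##.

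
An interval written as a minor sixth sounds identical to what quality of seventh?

A minor sixth spans 8 semitones.
A seventh spanning 8 semitones is doubly diminished (the major seventh is 11).

doubly diminished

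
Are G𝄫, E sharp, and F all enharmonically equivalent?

Yes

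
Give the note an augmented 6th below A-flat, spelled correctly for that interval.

Cbb

A down a major sixth is C, so the target letter is C.
From Ab, an augmented sixth is 10 semitones down: Cbb.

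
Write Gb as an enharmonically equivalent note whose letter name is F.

Gb is pitch class 6. The letter F alone is pitch class 5.
To reach pitch class 6 from F requires an offset of +1 semitone, i.e. sharp: F#.

F#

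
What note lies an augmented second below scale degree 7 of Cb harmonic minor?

Abb

Scale degree 7 of Cb harmonic minor is Bb.
An augmented second (3 semitones) below Bb lands on the letter A, giving Abb.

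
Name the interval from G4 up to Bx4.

doubly augmented third

Counting letters G–A–B gives a third.
G→B## = 6 semitones, 2 wider than the major third (4), so doubly augmented.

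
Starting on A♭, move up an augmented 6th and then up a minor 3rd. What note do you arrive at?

A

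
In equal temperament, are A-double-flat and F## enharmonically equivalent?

Yes

Abb = pitch class 7 and F## = pitch class 7 — the same pitch class, so they are enharmonic equivalents.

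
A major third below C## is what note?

A#

C down a major third is Ab, so the target letter is A.
From C##, a major third is 4 semitones down: A#.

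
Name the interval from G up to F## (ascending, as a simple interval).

augmented seventh

The letter names run G→F, a span of 6 letter steps, so the interval is some kind of seventh.
G to F## is 12 semitones. A major seventh is 11, so 12 makes it augmented.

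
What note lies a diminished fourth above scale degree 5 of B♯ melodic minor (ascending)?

Scale degree 5 of B# melodic minor (ascending) is F##.
A diminished fourth (4 semitones) above F## lands on the letter B, giving B.

B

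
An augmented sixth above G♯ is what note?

G up a major sixth is E, so the target letter is E.
From G#, an augmented sixth is 10 semitones up: E##.

E##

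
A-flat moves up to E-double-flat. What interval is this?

Counting letters A–B–C–D–E gives a fifth.
Ab→Ebb = 6 semitones, 1 narrower than the perfect fifth (7), so diminished.

diminished fifth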